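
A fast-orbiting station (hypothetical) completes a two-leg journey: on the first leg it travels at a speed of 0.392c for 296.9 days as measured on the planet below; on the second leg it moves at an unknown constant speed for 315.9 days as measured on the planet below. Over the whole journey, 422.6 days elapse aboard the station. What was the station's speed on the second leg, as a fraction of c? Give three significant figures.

Leg 1: γ = 1/√(1 − 0.392²) = 1/√0.8463 = 1.087; τ_1 = 296.9/1.087 = 273.1 days.
Leg 2: speed unknown; τ_2 = 315.9/γ_2.
Total proper time: 273.1 + τ_2 = 422.6, so τ_2 = 422.6 − 273.1 = 149.5 days.
γ_2 = 315.9/149.5 = 2.114; β = √(1 − 1/γ²) = √0.7761.

β = 0.881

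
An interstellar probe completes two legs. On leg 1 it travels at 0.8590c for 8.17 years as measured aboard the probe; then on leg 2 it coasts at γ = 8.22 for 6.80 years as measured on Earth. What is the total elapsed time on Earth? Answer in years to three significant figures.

Δt = 22.8 years

Leg 1: γ = 1/√(1 − 0.8590²) = 1/√0.2621 = 1.953; Δt_1 = 1.953 × 8.17 = 15.96 years.
Leg 2: 6.80 years is already measured on Earth.
Total: 15.96 + 6.800 years.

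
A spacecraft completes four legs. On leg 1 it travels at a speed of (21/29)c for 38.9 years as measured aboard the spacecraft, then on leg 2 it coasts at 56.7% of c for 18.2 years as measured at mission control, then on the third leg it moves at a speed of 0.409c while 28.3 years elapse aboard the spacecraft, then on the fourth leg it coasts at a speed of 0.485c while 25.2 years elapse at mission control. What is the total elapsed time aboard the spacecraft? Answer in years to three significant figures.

τ = 104 years

Leg 1: 38.9 years is already measured aboard the spacecraft.
Leg 2: β = 0.567; γ = 1/√(1 − 0.567²) = 1/√0.6785 = 1.214; τ_2 = 18.2/1.214 = 14.99 years.
Leg 3: 28.3 years is already measured aboard the spacecraft.
Leg 4: γ = 1/√(1 − 0.485²) = 1/√0.7648 = 1.143; τ_4 = 25.2/1.143 = 22.04 years.
Total: 38.90 + 14.99 + 28.30 + 22.04 years.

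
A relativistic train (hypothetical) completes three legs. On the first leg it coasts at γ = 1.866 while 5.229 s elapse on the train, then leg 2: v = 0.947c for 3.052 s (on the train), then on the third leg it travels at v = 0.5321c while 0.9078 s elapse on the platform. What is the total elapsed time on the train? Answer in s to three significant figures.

Leg 1: 5.229 s is already measured on the train.
Leg 2: 3.052 s is already measured on the train.
Leg 3: γ = 1/√(1 − 0.5321²) = 1/√0.7169 = 1.181; τ_3 = 0.9078/1.181 = 0.7686 s.
Total: 5.229 + 3.052 + 0.7686 s.

τ = 9.05 s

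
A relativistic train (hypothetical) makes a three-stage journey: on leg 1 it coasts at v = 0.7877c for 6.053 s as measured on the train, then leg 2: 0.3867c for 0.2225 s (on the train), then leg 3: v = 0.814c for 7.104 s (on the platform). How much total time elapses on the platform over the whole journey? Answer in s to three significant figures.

Δt = 17.2 s

Leg 1: γ = 1/√(1 − 0.7877²) = 1/√0.3795 = 1.623; Δt_1 = 1.623 × 6.053 = 9.825 s.
Leg 2: γ = 1/√(1 − 0.3867²) = 1/√0.8505 = 1.084; Δt_2 = 1.084 × 0.2225 = 0.2413 s.
Leg 3: 7.104 s is already measured on the platform.
Total: 9.825 + 0.2413 + 7.104 s.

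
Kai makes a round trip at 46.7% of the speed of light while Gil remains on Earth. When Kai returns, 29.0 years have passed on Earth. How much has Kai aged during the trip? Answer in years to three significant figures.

τ = 25.6 years

β = 0.467; γ = 1/√(1 − 0.467²) = 1/√0.7819 = 1.131
Kai's clock measures proper time along the trip: τ = Δt/γ = 29.0/1.131 years.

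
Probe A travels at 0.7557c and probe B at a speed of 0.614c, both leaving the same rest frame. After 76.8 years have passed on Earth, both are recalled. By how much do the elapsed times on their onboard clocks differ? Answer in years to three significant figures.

|τ_A − τ_B| = 10.3 years

A: γ = 1/√(1 − 0.7557²) = 1/√0.4289 = 1.527; τ_A = 76.8/1.527 = 50.30 years.
B: γ = 1/√(1 − 0.614²) = 1/√0.6230 = 1.267; τ_B = 76.8/1.267 = 60.62 years.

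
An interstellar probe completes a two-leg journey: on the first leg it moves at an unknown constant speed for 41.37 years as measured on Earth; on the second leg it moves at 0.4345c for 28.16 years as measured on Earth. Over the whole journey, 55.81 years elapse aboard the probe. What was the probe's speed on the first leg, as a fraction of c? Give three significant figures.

β = 0.677

Leg 1: speed unknown; τ_1 = 41.37/γ_1.
Leg 2: γ = 1/√(1 − 0.4345²) = 1/√0.8112 = 1.110; τ_2 = 28.16/1.110 = 25.36 years.
Total proper time: τ_1 + 25.36 = 55.81, so τ_1 = 55.81 − 25.36 = 30.45 years.
γ_1 = 41.37/30.45 = 1.359; β = √(1 − 1/γ²) = √0.4583.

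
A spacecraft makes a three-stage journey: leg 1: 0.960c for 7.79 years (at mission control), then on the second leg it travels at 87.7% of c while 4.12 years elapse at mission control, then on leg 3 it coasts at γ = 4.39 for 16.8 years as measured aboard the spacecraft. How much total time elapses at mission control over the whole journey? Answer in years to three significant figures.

Δt = 85.7 years

Leg 1: 7.79 years is already measured at mission control.
Leg 2: 4.12 years is already measured at mission control.
Leg 3: γ = 4.39; Δt_3 = 4.390 × 16.8 = 73.75 years.
Total: 7.790 + 4.120 + 73.75 years.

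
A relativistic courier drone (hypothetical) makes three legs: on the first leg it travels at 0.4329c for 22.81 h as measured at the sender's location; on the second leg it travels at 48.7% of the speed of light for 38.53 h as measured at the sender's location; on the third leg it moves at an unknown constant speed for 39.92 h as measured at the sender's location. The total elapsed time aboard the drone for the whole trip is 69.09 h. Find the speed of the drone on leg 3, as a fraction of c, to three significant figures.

Leg 1: γ = 1/√(1 − 0.4329²) = 1/√0.8126 = 1.109; τ_1 = 22.81/1.109 = 20.56 h.
Leg 2: β = 0.487; γ = 1/√(1 − 0.487²) = 1/√0.7628 = 1.145; τ_2 = 38.53/1.145 = 33.65 h.
Leg 3: speed unknown; τ_3 = 39.92/γ_3.
Total proper time: 20.56 + 33.65 + τ_3 = 69.09, so τ_3 = 69.09 − 54.21 = 14.88 h.
γ_3 = 39.92/14.88 = 2.684; β = √(1 − 1/γ²) = √0.8611.

β = 0.928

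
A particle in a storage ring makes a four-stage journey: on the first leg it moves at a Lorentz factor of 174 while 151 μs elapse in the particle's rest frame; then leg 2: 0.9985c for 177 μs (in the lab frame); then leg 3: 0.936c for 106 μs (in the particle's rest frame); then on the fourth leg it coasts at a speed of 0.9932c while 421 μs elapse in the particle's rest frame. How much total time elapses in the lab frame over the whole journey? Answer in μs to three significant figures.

Leg 1: γ = 174; Δt_1 = 174.0 × 151 = 2.627×10⁴ μs.
Leg 2: 177 μs is already measured in the lab frame.
Leg 3: γ = 1/√(1 − 0.936²) = 1/√0.1239 = 2.841; Δt_3 = 2.841 × 106 = 301.1 μs.
Leg 4: γ = 1/√(1 − 0.9932²) = 1/√0.01355 = 8.590; Δt_4 = 8.590 × 421 = 3616 μs.
Total: 2.627×10⁴ + 177.0 + 301.1 + 3616 μs.

Δt = 3.04×10⁴ μs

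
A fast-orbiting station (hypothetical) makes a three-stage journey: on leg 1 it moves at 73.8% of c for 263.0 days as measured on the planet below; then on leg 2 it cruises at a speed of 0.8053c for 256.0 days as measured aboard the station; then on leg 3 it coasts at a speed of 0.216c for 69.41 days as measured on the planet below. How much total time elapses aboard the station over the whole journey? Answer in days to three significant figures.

Leg 1: β = 0.738; γ = 1/√(1 − 0.738²) = 1/√0.4554 = 1.482; τ_1 = 263.0/1.482 = 177.5 days.
Leg 2: 256.0 days is already measured aboard the station.
Leg 3: γ = 1/√(1 − 0.216²) = 1/√0.9533 = 1.024; τ_3 = 69.41/1.024 = 67.77 days.
Total: 177.5 + 256.0 + 67.77 days.

τ = 501 days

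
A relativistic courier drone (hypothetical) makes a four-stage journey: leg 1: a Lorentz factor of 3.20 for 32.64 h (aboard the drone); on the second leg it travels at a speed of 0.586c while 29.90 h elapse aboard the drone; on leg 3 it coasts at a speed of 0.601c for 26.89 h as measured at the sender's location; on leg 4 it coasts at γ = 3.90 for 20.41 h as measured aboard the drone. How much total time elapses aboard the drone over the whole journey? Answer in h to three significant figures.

τ = 104 h

Leg 1: 32.64 h is already measured aboard the drone.
Leg 2: 29.90 h is already measured aboard the drone.
Leg 3: γ = 1/√(1 − 0.601²) = 1/√0.6388 = 1.251; τ_3 = 26.89/1.251 = 21.49 h.
Leg 4: 20.41 h is already measured aboard the drone.
Total: 32.64 + 29.90 + 21.49 + 20.41 h.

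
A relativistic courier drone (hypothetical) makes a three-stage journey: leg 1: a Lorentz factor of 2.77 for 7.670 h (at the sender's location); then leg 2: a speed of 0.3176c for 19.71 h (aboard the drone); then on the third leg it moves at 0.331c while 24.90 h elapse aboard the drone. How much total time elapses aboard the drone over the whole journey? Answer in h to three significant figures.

Leg 1: γ = 2.77; τ_1 = 7.670/2.770 = 2.769 h.
Leg 2: 19.71 h is already measured aboard the drone.
Leg 3: 24.90 h is already measured aboard the drone.
Total: 2.769 + 19.71 + 24.90 h.

τ = 47.4 h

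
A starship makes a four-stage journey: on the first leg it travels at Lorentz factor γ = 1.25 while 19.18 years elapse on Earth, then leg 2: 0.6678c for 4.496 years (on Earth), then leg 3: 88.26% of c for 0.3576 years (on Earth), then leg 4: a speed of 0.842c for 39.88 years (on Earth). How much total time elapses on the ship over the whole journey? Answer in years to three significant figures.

Leg 1: γ = 1.25; τ_1 = 19.18/1.250 = 15.34 years.
Leg 2: γ = 1/√(1 − 0.6678²) = 1/√0.5540 = 1.343; τ_2 = 4.496/1.343 = 3.347 years.
Leg 3: β = 0.8826; γ = 1/√(1 − 0.8826²) = 1/√0.2210 = 2.127; τ_3 = 0.3576/2.127 = 0.1681 years.
Leg 4: γ = 1/√(1 − 0.842²) = 1/√0.2910 = 1.854; τ_4 = 39.88/1.854 = 21.51 years.
Total: 15.34 + 3.347 + 0.1681 + 21.51 years.

τ = 40.4 years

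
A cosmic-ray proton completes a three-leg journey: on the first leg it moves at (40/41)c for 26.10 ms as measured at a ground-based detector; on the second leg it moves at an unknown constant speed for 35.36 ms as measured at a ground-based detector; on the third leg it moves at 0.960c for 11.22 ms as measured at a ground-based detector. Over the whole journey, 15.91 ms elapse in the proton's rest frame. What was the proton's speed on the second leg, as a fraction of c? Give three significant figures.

β = 0.980

Leg 1: γ = 1/√(1 − (40/41)²) = 41/9 ≈ 4.556; τ_1 = 26.10/4.556 = 5.729 ms.
Leg 2: speed unknown; τ_2 = 35.36/γ_2.
Leg 3: γ = 1/√(1 − 0.960²) = 25/7 ≈ 3.571; τ_3 = 11.22/3.571 = 3.142 ms.
Total proper time: 5.729 + τ_2 + 3.142 = 15.91, so τ_2 = 15.91 − 8.871 = 7.039 ms.
γ_2 = 35.36/7.039 = 5.023; β = √(1 − 1/γ²) = √0.9604.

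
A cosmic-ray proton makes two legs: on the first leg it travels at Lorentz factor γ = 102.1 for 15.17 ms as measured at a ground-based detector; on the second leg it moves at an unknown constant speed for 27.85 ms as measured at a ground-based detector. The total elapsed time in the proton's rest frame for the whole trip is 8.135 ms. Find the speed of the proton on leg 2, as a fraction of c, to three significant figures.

β = 0.958

Leg 1: γ = 102.1; τ_1 = 15.17/102.1 = 0.1486 ms.
Leg 2: speed unknown; τ_2 = 27.85/γ_2.
Total proper time: 0.1486 + τ_2 = 8.135, so τ_2 = 8.135 − 0.1486 = 7.986 ms.
γ_2 = 27.85/7.986 = 3.487; β = √(1 − 1/γ²) = √0.9178.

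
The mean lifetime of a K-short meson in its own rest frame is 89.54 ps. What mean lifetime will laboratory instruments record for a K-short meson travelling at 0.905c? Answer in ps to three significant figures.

γ = 1/√(1 − 0.905²) = 1/√0.1810 = 2.351
The rest-frame lifetime is the proper time; the lab measures the dilated interval Δt = γτ₀ = 2.351 × 89.54 ps.

Δt = 210 ps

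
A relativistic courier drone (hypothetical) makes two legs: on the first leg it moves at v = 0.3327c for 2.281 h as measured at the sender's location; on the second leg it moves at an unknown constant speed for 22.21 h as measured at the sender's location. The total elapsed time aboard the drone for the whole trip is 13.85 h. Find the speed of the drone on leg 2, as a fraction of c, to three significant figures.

Leg 1: γ = 1/√(1 − 0.3327²) = 1/√0.8893 = 1.060; τ_1 = 2.281/1.060 = 2.151 h.
Leg 2: speed unknown; τ_2 = 22.21/γ_2.
Total proper time: 2.151 + τ_2 = 13.85, so τ_2 = 13.85 − 2.151 = 11.70 h.
γ_2 = 22.21/11.70 = 1.898; β = √(1 − 1/γ²) = √0.7225.

β = 0.850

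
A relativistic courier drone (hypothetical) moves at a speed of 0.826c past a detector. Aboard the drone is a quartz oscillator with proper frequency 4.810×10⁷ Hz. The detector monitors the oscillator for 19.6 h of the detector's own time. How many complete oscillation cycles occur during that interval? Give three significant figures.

N = 1.91×10¹²

γ = 1/√(1 − 0.826²) = 1/√0.3177 = 1.774
During 19.6 h of lab time, the oscillator's proper time advances by τ = Δt/γ = 19.6/1.774 = 11.05 h = 3.977×10⁴ s.
N = f × τ = 4.810×10⁷ × 3.977×10⁴ = 1.913×10¹².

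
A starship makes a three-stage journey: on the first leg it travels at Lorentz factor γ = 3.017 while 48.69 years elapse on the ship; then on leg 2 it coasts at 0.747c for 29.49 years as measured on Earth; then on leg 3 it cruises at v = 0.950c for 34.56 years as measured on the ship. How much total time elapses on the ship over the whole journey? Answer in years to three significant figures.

Leg 1: 48.69 years is already measured on the ship.
Leg 2: γ = 1/√(1 − 0.747²) = 1/√0.4420 = 1.504; τ_2 = 29.49/1.504 = 19.61 years.
Leg 3: 34.56 years is already measured on the ship.
Total: 48.69 + 19.61 + 34.56 years.

τ = 103 years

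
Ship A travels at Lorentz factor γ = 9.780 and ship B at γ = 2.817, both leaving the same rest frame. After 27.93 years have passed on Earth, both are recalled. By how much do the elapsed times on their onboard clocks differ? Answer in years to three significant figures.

A: γ = 9.780; τ_A = 27.93/9.780 = 2.856 years.
B: γ = 2.817; τ_B = 27.93/2.817 = 9.915 years.

|τ_A − τ_B| = 7.06 years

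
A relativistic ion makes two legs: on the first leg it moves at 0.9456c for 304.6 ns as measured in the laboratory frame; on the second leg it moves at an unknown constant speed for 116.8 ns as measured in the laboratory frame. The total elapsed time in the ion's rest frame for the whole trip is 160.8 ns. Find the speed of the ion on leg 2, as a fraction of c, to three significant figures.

Leg 1: γ = 1/√(1 − 0.9456²) = 1/√0.1058 = 3.074; τ_1 = 304.6/3.074 = 99.10 ns.
Leg 2: speed unknown; τ_2 = 116.8/γ_2.
Total proper time: 99.10 + τ_2 = 160.8, so τ_2 = 160.8 − 99.10 = 61.70 ns.
γ_2 = 116.8/61.70 = 1.893; β = √(1 − 1/γ²) = √0.7209.

β = 0.849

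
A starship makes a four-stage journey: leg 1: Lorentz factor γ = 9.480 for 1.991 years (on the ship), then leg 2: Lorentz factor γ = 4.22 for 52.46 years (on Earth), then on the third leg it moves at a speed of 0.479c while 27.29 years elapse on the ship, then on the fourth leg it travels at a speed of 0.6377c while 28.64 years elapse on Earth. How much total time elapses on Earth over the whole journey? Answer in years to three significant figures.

Leg 1: γ = 9.480; Δt_1 = 9.480 × 1.991 = 18.87 years.
Leg 2: 52.46 years is already measured on Earth.
Leg 3: γ = 1/√(1 − 0.479²) = 1/√0.7706 = 1.139; Δt_3 = 1.139 × 27.29 = 31.09 years.
Leg 4: 28.64 years is already measured on Earth.
Total: 18.87 + 52.46 + 31.09 + 28.64 years.

Δt = 131 years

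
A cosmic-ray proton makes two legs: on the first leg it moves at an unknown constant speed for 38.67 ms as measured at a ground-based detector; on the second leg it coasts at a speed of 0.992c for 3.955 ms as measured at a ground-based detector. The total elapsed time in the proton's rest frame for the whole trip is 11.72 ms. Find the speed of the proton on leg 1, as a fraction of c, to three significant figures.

β = 0.957

Leg 1: speed unknown; τ_1 = 38.67/γ_1.
Leg 2: γ = 1/√(1 − 0.992²) = 1/√0.01594 = 7.922; τ_2 = 3.955/7.922 = 0.4993 ms.
Total proper time: τ_1 + 0.4993 = 11.72, so τ_1 = 11.72 − 0.4993 = 11.22 ms.
γ_1 = 38.67/11.22 = 3.446; β = √(1 − 1/γ²) = √0.9158.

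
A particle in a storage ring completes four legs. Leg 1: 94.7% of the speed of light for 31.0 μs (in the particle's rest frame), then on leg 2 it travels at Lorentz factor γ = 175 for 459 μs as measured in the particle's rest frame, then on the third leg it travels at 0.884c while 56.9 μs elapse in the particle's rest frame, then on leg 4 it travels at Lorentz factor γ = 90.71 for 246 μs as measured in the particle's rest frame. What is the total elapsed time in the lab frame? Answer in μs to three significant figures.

Δt = 1.03×10⁵ μs

Leg 1: β = 0.947; γ = 1/√(1 − 0.947²) = 1/√0.1032 = 3.113; Δt_1 = 3.113 × 31.0 = 96.50 μs.
Leg 2: γ = 175; Δt_2 = 175.0 × 459 = 8.033×10⁴ μs.
Leg 3: γ = 1/√(1 − 0.884²) = 1/√0.2185 = 2.139; Δt_3 = 2.139 × 56.9 = 121.7 μs.
Leg 4: γ = 90.71; Δt_4 = 90.71 × 246 = 2.231×10⁴ μs.
Total: 96.50 + 8.033×10⁴ + 121.7 + 2.231×10⁴ μs.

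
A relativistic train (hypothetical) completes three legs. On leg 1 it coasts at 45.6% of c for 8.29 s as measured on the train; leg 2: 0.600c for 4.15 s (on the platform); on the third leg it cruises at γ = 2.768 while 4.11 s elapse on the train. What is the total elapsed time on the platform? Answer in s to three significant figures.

Leg 1: β = 0.456; γ = 1/√(1 − 0.456²) = 1/√0.7921 = 1.124; Δt_1 = 1.124 × 8.29 = 9.315 s.
Leg 2: 4.15 s is already measured on the platform.
Leg 3: γ = 2.768; Δt_3 = 2.768 × 4.11 = 11.38 s.
Total: 9.315 + 4.150 + 11.38 s.

Δt = 24.8 s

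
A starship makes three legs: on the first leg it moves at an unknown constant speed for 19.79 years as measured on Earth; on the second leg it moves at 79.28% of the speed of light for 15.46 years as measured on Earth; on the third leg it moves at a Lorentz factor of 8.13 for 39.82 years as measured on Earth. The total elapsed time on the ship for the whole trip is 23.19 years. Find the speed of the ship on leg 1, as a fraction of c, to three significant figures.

Leg 1: speed unknown; τ_1 = 19.79/γ_1.
Leg 2: β = 0.7928; γ = 1/√(1 − 0.7928²) = 1/√0.3715 = 1.641; τ_2 = 15.46/1.641 = 9.423 years.
Leg 3: γ = 8.13; τ_3 = 39.82/8.130 = 4.898 years.
Total proper time: τ_1 + 9.423 + 4.898 = 23.19, so τ_1 = 23.19 − 14.32 = 8.870 years.
γ_1 = 19.79/8.870 = 2.231; β = √(1 − 1/γ²) = √0.7991.

β = 0.894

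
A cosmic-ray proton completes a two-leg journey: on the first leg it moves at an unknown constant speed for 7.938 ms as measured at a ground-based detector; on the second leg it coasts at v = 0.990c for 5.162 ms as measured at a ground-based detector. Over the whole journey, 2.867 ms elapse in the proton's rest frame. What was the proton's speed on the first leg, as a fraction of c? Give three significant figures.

β = 0.963

Leg 1: speed unknown; τ_1 = 7.938/γ_1.
Leg 2: γ = 1/√(1 − 0.990²) = 1/√0.01990 = 7.089; τ_2 = 5.162/7.089 = 0.7282 ms.
Total proper time: τ_1 + 0.7282 = 2.867, so τ_1 = 2.867 − 0.7282 = 2.139 ms.
γ_1 = 7.938/2.139 = 3.711; β = √(1 − 1/γ²) = √0.9274.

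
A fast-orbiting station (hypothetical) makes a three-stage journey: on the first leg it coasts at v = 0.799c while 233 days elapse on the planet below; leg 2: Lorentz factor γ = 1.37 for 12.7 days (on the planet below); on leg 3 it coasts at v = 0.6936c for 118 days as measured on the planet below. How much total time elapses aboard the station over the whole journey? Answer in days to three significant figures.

τ = 234 days

Leg 1: γ = 1/√(1 − 0.799²) = 1/√0.3616 = 1.663; τ_1 = 233/1.663 = 140.1 days.
Leg 2: γ = 1.37; τ_2 = 12.7/1.370 = 9.270 days.
Leg 3: γ = 1/√(1 − 0.6936²) = 1/√0.5189 = 1.388; τ_3 = 118/1.388 = 85.00 days.
Total: 140.1 + 9.270 + 85.00 days.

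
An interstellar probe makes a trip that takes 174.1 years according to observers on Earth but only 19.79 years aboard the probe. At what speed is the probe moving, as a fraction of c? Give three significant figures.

The proper time is measured aboard the probe (both events occur at the probe's location); Δt is measured on Earth. γ = Δt/τ = 174.1/19.79 = 8.797.
β = √(1 − 1/γ²) = √(1 − 0.01292) = √0.9871

β = 0.994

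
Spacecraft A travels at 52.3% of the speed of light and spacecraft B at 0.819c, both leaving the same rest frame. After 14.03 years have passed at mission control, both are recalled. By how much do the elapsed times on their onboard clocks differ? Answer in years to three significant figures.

|τ_A − τ_B| = 3.91 years

A: β = 0.523; γ = 1/√(1 − 0.523²) = 1/√0.7265 = 1.173; τ_A = 14.03/1.173 = 11.96 years.
B: γ = 1/√(1 − 0.819²) = 1/√0.3292 = 1.743; τ_B = 14.03/1.743 = 8.050 years.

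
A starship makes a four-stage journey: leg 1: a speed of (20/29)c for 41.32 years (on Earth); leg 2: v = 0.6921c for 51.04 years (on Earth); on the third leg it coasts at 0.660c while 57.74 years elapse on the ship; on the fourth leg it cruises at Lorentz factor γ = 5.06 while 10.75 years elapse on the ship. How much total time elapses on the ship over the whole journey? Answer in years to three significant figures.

τ = 135 years

Leg 1: γ = 1/√(1 − (20/29)²) = 29/21 ≈ 1.381; τ_1 = 41.32/1.381 = 29.92 years.
Leg 2: γ = 1/√(1 − 0.6921²) = 1/√0.5210 = 1.385; τ_2 = 51.04/1.385 = 36.84 years.
Leg 3: 57.74 years is already measured on the ship.
Leg 4: 10.75 years is already measured on the ship.
Total: 29.92 + 36.84 + 57.74 + 10.75 years.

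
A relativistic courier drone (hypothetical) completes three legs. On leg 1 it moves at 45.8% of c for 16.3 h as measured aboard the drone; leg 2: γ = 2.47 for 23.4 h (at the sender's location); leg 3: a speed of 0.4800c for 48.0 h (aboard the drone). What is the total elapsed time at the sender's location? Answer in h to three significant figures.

Leg 1: β = 0.458; γ = 1/√(1 − 0.458²) = 1/√0.7902 = 1.125; Δt_1 = 1.125 × 16.3 = 18.34 h.
Leg 2: 23.4 h is already measured at the sender's location.
Leg 3: γ = 1/√(1 − 0.4800²) = 1/√0.7696 = 1.140; Δt_3 = 1.140 × 48.0 = 54.72 h.
Total: 18.34 + 23.40 + 54.72 h.

Δt = 96.5 h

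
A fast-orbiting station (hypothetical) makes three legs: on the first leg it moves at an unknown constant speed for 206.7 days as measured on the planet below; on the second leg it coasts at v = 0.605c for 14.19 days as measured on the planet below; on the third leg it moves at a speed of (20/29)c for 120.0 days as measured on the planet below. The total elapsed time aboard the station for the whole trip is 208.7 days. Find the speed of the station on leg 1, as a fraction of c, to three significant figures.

Leg 1: speed unknown; τ_1 = 206.7/γ_1.
Leg 2: γ = 1/√(1 − 0.605²) = 1/√0.6340 = 1.256; τ_2 = 14.19/1.256 = 11.30 days.
Leg 3: γ = 1/√(1 − (20/29)²) = 29/21 ≈ 1.381; τ_3 = 120.0/1.381 = 86.90 days.
Total proper time: τ_1 + 11.30 + 86.90 = 208.7, so τ_1 = 208.7 − 98.19 = 110.5 days.
γ_1 = 206.7/110.5 = 1.871; β = √(1 − 1/γ²) = √0.7142.

β = 0.845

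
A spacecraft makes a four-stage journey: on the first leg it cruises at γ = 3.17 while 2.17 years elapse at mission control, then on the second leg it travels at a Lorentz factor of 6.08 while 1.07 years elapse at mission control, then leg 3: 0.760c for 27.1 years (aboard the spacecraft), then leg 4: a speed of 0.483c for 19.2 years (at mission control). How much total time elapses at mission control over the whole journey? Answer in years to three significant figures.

Δt = 64.1 years

Leg 1: 2.17 years is already measured at mission control.
Leg 2: 1.07 years is already measured at mission control.
Leg 3: γ = 1/√(1 − 0.760²) = 1/√0.4224 = 1.539; Δt_3 = 1.539 × 27.1 = 41.70 years.
Leg 4: 19.2 years is already measured at mission control.
Total: 2.170 + 1.070 + 41.70 + 19.20 years.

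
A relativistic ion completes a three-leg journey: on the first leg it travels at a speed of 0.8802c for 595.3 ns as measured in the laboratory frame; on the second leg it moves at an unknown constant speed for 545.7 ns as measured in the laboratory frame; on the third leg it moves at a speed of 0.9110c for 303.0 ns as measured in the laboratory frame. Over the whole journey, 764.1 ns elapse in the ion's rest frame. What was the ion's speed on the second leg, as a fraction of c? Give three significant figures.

Leg 1: γ = 1/√(1 − 0.8802²) = 1/√0.2252 = 2.107; τ_1 = 595.3/2.107 = 282.5 ns.
Leg 2: speed unknown; τ_2 = 545.7/γ_2.
Leg 3: γ = 1/√(1 − 0.9110²) = 1/√0.1701 = 2.425; τ_3 = 303.0/2.425 = 125.0 ns.
Total proper time: 282.5 + τ_2 + 125.0 = 764.1, so τ_2 = 764.1 − 407.5 = 356.6 ns.
γ_2 = 545.7/356.6 = 1.530; β = √(1 − 1/γ²) = √0.5730.

β = 0.757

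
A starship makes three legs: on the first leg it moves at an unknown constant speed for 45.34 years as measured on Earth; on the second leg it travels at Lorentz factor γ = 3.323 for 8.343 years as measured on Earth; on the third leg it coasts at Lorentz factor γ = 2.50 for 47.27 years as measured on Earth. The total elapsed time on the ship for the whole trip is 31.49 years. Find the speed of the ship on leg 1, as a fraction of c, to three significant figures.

β = 0.975

Leg 1: speed unknown; τ_1 = 45.34/γ_1.
Leg 2: γ = 3.323; τ_2 = 8.343/3.323 = 2.511 years.
Leg 3: γ = 2.50; τ_3 = 47.27/2.500 = 18.91 years.
Total proper time: τ_1 + 2.511 + 18.91 = 31.49, so τ_1 = 31.49 − 21.42 = 10.07 years.
γ_1 = 45.34/10.07 = 4.502; β = √(1 − 1/γ²) = √0.9507.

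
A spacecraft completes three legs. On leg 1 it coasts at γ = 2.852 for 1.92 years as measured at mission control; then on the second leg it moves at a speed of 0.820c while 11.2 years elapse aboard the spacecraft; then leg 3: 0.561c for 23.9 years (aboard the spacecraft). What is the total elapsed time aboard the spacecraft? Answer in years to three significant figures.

Leg 1: γ = 2.852; τ_1 = 1.92/2.852 = 0.6732 years.
Leg 2: 11.2 years is already measured aboard the spacecraft.
Leg 3: 23.9 years is already measured aboard the spacecraft.
Total: 0.6732 + 11.20 + 23.90 years.

τ = 35.8 years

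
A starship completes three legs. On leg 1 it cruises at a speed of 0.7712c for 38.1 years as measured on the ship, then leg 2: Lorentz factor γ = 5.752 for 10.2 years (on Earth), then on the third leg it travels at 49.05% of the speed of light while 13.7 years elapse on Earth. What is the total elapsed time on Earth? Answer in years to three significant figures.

Δt = 83.7 years

Leg 1: γ = 1/√(1 − 0.7712²) = 1/√0.4053 = 1.571; Δt_1 = 1.571 × 38.1 = 59.85 years.
Leg 2: 10.2 years is already measured on Earth.
Leg 3: 13.7 years is already measured on Earth.
Total: 59.85 + 10.20 + 13.70 years.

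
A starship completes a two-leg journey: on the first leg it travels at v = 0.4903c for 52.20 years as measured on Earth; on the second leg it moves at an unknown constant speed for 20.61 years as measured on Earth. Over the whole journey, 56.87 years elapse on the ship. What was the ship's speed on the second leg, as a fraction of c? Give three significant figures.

β = 0.834

Leg 1: γ = 1/√(1 − 0.4903²) = 1/√0.7596 = 1.147; τ_1 = 52.20/1.147 = 45.50 years.
Leg 2: speed unknown; τ_2 = 20.61/γ_2.
Total proper time: 45.50 + τ_2 = 56.87, so τ_2 = 56.87 − 45.50 = 11.37 years.
γ_2 = 20.61/11.37 = 1.812; β = √(1 − 1/γ²) = √0.6954.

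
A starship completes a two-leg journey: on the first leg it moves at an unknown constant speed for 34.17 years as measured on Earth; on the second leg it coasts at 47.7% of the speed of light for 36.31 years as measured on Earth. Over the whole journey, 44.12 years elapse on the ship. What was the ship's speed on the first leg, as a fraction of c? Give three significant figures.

β = 0.934

Leg 1: speed unknown; τ_1 = 34.17/γ_1.
Leg 2: β = 0.477; γ = 1/√(1 − 0.477²) = 1/√0.7725 = 1.138; τ_2 = 36.31/1.138 = 31.91 years.
Total proper time: τ_1 + 31.91 = 44.12, so τ_1 = 44.12 − 31.91 = 12.21 years.
γ_1 = 34.17/12.21 = 2.799; β = √(1 − 1/γ²) = √0.8724.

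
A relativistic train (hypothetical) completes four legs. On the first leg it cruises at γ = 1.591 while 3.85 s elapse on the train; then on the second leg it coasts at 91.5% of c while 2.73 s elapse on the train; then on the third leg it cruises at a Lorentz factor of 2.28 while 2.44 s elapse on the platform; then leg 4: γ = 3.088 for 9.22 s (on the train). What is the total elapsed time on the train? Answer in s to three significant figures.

τ = 16.9 s

Leg 1: 3.85 s is already measured on the train.
Leg 2: 2.73 s is already measured on the train.
Leg 3: γ = 2.28; τ_3 = 2.44/2.280 = 1.070 s.
Leg 4: 9.22 s is already measured on the train.
Total: 3.850 + 2.730 + 1.070 + 9.220 s.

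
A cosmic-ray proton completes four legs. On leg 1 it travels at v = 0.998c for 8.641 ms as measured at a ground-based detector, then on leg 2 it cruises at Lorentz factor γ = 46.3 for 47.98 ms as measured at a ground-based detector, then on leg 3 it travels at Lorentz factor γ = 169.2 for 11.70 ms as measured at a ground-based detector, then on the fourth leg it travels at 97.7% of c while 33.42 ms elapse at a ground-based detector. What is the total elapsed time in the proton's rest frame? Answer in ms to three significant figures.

Leg 1: γ = 1/√(1 − 0.998²) = 1/√0.003996 = 15.82; τ_1 = 8.641/15.82 = 0.5462 ms.
Leg 2: γ = 46.3; τ_2 = 47.98/46.30 = 1.036 ms.
Leg 3: γ = 169.2; τ_3 = 11.70/169.2 = 0.06915 ms.
Leg 4: β = 0.977; γ = 1/√(1 − 0.977²) = 1/√0.04547 = 4.690; τ_4 = 33.42/4.690 = 7.126 ms.
Total: 0.5462 + 1.036 + 0.06915 + 7.126 ms.

τ = 8.78 ms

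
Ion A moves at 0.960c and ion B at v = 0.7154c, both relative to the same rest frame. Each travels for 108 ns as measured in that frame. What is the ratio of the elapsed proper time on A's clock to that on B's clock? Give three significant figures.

τ_A/τ_B = 0.401

A: γ = 1/√(1 − 0.960²) = 25/7 ≈ 3.571. B: γ = 1/√(1 − 0.7154²) = 1/√0.4882 = 1.431.
τ_A/τ_B = γ_B/γ_A = 1.431/3.571 = 0.4007, so τ_A/τ_B = 0.4007.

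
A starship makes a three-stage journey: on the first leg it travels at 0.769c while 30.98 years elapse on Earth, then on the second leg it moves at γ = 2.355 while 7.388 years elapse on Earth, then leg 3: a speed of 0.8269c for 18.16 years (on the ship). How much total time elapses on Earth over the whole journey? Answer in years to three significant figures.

Leg 1: 30.98 years is already measured on Earth.
Leg 2: 7.388 years is already measured on Earth.
Leg 3: γ = 1/√(1 − 0.8269²) = 1/√0.3162 = 1.778; Δt_3 = 1.778 × 18.16 = 32.29 years.
Total: 30.98 + 7.388 + 32.29 years.

Δt = 70.7 years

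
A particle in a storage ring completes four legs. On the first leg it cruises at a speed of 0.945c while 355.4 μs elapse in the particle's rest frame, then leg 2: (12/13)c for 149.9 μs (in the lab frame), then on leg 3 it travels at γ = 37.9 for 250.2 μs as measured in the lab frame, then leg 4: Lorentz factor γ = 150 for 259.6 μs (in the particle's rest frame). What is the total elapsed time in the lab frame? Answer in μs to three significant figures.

Leg 1: γ = 1/√(1 − 0.945²) = 1/√0.1070 = 3.057; Δt_1 = 3.057 × 355.4 = 1087 μs.
Leg 2: 149.9 μs is already measured in the lab frame.
Leg 3: 250.2 μs is already measured in the lab frame.
Leg 4: γ = 150; Δt_4 = 150.0 × 259.6 = 3.894×10⁴ μs.
Total: 1087 + 149.9 + 250.2 + 3.894×10⁴ μs.

Δt = 4.04×10⁴ μs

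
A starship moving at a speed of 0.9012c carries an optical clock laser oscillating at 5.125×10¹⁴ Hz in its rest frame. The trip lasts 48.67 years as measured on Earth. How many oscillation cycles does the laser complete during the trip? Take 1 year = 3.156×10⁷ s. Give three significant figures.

N = 3.41×10²³

γ = 1/√(1 − 0.9012²) = 1/√0.1878 = 2.307
The oscillator's own cycle count is N = f × τ where τ is the proper time on the ship. τ = Δt/γ = 48.67/2.307 = 21.09 years = 6.657×10⁸ s.
N = 5.125×10¹⁴ × 6.657×10⁸ = 3.412×10²³.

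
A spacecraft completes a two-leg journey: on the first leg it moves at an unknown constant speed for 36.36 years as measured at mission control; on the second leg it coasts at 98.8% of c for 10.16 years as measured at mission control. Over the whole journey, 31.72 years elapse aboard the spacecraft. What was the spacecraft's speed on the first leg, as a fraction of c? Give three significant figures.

β = 0.559

Leg 1: speed unknown; τ_1 = 36.36/γ_1.
Leg 2: β = 0.988; γ = 1/√(1 − 0.988²) = 1/√0.02386 = 6.474; τ_2 = 10.16/6.474 = 1.569 years.
Total proper time: τ_1 + 1.569 = 31.72, so τ_1 = 31.72 − 1.569 = 30.15 years.
γ_1 = 36.36/30.15 = 1.206; β = √(1 − 1/γ²) = √0.3124.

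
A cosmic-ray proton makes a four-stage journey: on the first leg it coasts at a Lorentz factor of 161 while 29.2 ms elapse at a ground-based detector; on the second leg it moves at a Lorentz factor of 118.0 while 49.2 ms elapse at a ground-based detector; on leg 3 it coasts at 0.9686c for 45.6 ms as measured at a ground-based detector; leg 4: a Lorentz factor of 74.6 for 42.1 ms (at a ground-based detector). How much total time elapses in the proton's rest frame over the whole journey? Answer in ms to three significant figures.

Leg 1: γ = 161; τ_1 = 29.2/161.0 = 0.1814 ms.
Leg 2: γ = 118.0; τ_2 = 49.2/118.0 = 0.4169 ms.
Leg 3: γ = 1/√(1 − 0.9686²) = 1/√0.06181 = 4.022; τ_3 = 45.6/4.022 = 11.34 ms.
Leg 4: γ = 74.6; τ_4 = 42.1/74.60 = 0.5643 ms.
Total: 0.1814 + 0.4169 + 11.34 + 0.5643 ms.

τ = 12.5 ms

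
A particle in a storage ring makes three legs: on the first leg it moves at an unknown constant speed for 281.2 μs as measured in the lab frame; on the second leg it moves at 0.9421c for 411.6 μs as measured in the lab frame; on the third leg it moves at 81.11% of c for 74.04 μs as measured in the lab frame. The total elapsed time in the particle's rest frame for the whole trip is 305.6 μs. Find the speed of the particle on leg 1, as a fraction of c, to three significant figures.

Leg 1: speed unknown; τ_1 = 281.2/γ_1.
Leg 2: γ = 1/√(1 − 0.9421²) = 1/√0.1124 = 2.982; τ_2 = 411.6/2.982 = 138.0 μs.
Leg 3: β = 0.8111; γ = 1/√(1 − 0.8111²) = 1/√0.3421 = 1.710; τ_3 = 74.04/1.710 = 43.31 μs.
Total proper time: τ_1 + 138.0 + 43.31 = 305.6, so τ_1 = 305.6 − 181.3 = 124.3 μs.
γ_1 = 281.2/124.3 = 2.263; β = √(1 − 1/γ²) = √0.8047.

β = 0.897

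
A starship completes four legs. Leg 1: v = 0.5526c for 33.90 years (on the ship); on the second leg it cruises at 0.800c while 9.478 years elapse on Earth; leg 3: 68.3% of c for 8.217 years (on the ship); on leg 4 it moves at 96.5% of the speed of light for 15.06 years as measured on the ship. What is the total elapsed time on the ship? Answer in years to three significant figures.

Leg 1: 33.90 years is already measured on the ship.
Leg 2: γ = 1/√(1 − 0.800²) = 5/3 ≈ 1.667; τ_2 = 9.478/1.667 = 5.687 years.
Leg 3: 8.217 years is already measured on the ship.
Leg 4: 15.06 years is already measured on the ship.
Total: 33.90 + 5.687 + 8.217 + 15.06 years.

τ = 62.9 years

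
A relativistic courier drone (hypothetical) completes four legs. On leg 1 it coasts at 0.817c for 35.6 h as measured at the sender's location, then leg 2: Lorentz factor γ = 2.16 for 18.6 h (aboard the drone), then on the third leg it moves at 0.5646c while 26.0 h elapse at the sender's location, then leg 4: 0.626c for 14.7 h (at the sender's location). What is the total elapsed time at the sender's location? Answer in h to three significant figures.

Δt = 116 h

Leg 1: 35.6 h is already measured at the sender's location.
Leg 2: γ = 2.16; Δt_2 = 2.160 × 18.6 = 40.18 h.
Leg 3: 26.0 h is already measured at the sender's location.
Leg 4: 14.7 h is already measured at the sender's location.
Total: 35.60 + 40.18 + 26.00 + 14.70 h.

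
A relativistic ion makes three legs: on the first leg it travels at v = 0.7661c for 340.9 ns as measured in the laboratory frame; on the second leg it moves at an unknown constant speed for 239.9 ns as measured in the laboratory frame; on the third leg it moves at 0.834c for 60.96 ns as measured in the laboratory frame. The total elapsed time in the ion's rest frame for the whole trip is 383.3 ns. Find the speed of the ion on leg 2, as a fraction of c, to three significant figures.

β = 0.839

Leg 1: γ = 1/√(1 − 0.7661²) = 1/√0.4131 = 1.556; τ_1 = 340.9/1.556 = 219.1 ns.
Leg 2: speed unknown; τ_2 = 239.9/γ_2.
Leg 3: γ = 1/√(1 − 0.834²) = 1/√0.3044 = 1.812; τ_3 = 60.96/1.812 = 33.64 ns.
Total proper time: 219.1 + τ_2 + 33.64 = 383.3, so τ_2 = 383.3 − 252.7 = 130.6 ns.
γ_2 = 239.9/130.6 = 1.837; β = √(1 − 1/γ²) = √0.7038.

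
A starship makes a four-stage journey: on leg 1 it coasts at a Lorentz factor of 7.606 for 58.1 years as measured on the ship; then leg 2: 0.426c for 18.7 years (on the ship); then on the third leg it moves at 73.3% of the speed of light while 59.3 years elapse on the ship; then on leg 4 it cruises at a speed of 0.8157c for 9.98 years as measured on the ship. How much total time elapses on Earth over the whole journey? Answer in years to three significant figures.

Δt = 567 years

Leg 1: γ = 7.606; Δt_1 = 7.606 × 58.1 = 441.9 years.
Leg 2: γ = 1/√(1 − 0.426²) = 1/√0.8185 = 1.105; Δt_2 = 1.105 × 18.7 = 20.67 years.
Leg 3: β = 0.733; γ = 1/√(1 − 0.733²) = 1/√0.4627 = 1.470; Δt_3 = 1.470 × 59.3 = 87.18 years.
Leg 4: γ = 1/√(1 − 0.8157²) = 1/√0.3346 = 1.729; Δt_4 = 1.729 × 9.98 = 17.25 years.
Total: 441.9 + 20.67 + 87.18 + 17.25 years.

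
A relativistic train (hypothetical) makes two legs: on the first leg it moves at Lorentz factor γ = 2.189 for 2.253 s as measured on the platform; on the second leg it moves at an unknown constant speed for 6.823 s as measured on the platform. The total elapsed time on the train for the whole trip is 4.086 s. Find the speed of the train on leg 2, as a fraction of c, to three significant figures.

Leg 1: γ = 2.189; τ_1 = 2.253/2.189 = 1.029 s.
Leg 2: speed unknown; τ_2 = 6.823/γ_2.
Total proper time: 1.029 + τ_2 = 4.086, so τ_2 = 4.086 − 1.029 = 3.057 s.
γ_2 = 6.823/3.057 = 2.232; β = √(1 − 1/γ²) = √0.7993.

β = 0.894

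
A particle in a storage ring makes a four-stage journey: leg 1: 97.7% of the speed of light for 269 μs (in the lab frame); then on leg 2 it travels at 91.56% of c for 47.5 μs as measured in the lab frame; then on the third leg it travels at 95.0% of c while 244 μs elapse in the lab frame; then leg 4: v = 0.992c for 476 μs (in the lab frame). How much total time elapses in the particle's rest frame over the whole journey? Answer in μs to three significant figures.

Leg 1: β = 0.977; γ = 1/√(1 − 0.977²) = 1/√0.04547 = 4.690; τ_1 = 269/4.690 = 57.36 μs.
Leg 2: β = 0.9156; γ = 1/√(1 − 0.9156²) = 1/√0.1617 = 2.487; τ_2 = 47.5/2.487 = 19.10 μs.
Leg 3: β = 0.950; γ = 1/√(1 − 0.950²) = 1/√0.09750 = 3.203; τ_3 = 244/3.203 = 76.19 μs.
Leg 4: γ = 1/√(1 − 0.992²) = 1/√0.01594 = 7.922; τ_4 = 476/7.922 = 60.09 μs.
Total: 57.36 + 19.10 + 76.19 + 60.09 μs.

τ = 213 μs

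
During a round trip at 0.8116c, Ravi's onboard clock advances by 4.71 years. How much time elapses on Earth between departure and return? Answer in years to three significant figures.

γ = 1/√(1 − 0.8116²) = 1/√0.3413 = 1.712
Earth-frame duration is the dilated interval: Δt = γτ = 1.712 × 4.71 years.

Δt = 8.06 years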